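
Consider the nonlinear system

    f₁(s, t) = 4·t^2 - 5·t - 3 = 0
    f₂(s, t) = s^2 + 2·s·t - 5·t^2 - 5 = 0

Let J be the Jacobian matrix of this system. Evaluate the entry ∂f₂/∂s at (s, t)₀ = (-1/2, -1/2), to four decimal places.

∂f₂/∂s = 2·s + 2·t.
At (-1/2, -1/2) this is -2.0000.

-2.0000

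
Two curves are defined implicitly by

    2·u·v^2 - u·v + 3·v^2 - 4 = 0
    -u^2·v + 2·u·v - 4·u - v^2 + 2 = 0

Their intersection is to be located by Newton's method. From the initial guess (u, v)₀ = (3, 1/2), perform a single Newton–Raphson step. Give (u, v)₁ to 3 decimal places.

(0.681, 1.042)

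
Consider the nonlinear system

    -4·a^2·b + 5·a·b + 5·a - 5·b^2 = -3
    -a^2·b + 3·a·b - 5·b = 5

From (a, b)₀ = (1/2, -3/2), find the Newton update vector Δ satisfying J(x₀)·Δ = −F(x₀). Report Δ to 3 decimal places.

At (1/2, -3/2): F = (-8.000, 0.625).
Jacobian J = [[-8·a·b + 5·b + 5, -4·a^2 + 5·a - 10·b], [-2·a·b + 3·b, -a^2 + 3·a - 5]].
At the point, J = [[3.500, 16.500], [-3.000, -3.750]] (det J = 36.375).
Solving J·Δ = −F gives Δ = (-0.541, 0.600).

(-0.541, 0.600)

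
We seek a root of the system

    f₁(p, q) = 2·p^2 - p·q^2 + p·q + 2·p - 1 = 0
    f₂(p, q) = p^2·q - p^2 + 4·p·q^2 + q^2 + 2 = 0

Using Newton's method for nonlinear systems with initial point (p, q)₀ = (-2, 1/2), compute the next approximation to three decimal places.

At (-2, 1/2): F = (2.500, -1.750).
Jacobian J = [[4·p - q^2 + q + 2, -2·p·q + p], [2·p·q - 2·p + 4·q^2, p^2 + 8·p·q + 2·q]].
At the point, J = [[-5.750, 0.000], [3.000, -3.000]] (det J = 17.250).
Solving J·Δ = −F gives Δ = (0.435, -0.149).
Then the next iterate is (p, q)₁ = (-1.565, 0.351).

(-1.565, 0.351)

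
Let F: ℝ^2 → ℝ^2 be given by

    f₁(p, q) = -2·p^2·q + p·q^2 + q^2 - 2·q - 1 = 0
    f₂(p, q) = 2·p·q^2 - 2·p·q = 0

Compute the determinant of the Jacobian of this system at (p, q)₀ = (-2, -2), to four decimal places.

J = [[-4·p·q + q^2, -2·p^2 + 2·p·q + 2·q - 2], [2·q^2 - 2·q, 4·p·q - 2·p]].
At the point, J = [[-12.0000, -6.0000], [12.0000, 20.0000]].
det J = -168.0000.

-168.0000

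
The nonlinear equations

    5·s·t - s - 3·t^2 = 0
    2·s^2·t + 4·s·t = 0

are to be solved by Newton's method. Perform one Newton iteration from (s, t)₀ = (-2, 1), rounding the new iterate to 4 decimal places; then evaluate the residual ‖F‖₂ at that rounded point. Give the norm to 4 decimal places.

1.4180

At (-2, 1): F = (-11.0000, 0.0000).
Jacobian J = [[5·t - 1, 5·s - 6·t], [4·s·t + 4·t, 2·s^2 + 4·s]].
At the point, J = [[4.0000, -16.0000], [-4.0000, 0.0000]] (det J = -64.0000).
Solving J·Δ = −F gives Δ = (0.0000, -0.6875).
Then the next iterate is (s, t)₁ = (-2.0000, 0.3125).
Re-evaluating at (-2.0000, 0.3125): F = (-1.417969, 0.0000), so ‖F‖₂ = 1.4180.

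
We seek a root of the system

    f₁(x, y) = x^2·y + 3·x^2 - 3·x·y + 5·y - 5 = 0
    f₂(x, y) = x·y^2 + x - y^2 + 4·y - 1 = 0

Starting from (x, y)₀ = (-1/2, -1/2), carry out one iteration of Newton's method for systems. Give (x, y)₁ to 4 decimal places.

At (-1/2, -1/2): F = (-7.6250, -3.8750).
Jacobian J = [[2·x·y + 6·x - 3·y, x^2 - 3·x + 5], [y^2 + 1, 2·x·y - 2·y + 4]].
At the point, J = [[-1.0000, 6.7500], [1.2500, 5.5000]] (det J = -13.9375).
Solving J·Δ = −F gives Δ = (-1.1323, 0.9619).
Then the next iterate is (x, y)₁ = (-1.6323, 0.4619).

(-1.6323, 0.4619)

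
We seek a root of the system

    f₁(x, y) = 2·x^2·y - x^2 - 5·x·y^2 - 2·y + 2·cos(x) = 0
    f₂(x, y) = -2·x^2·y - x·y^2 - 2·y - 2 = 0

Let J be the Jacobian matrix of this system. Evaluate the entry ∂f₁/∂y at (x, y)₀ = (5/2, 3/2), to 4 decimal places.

∂f₁/∂y = 2·x^2 - 10·x·y - 2.
At (5/2, 3/2) this is -27.0000.

-27.0000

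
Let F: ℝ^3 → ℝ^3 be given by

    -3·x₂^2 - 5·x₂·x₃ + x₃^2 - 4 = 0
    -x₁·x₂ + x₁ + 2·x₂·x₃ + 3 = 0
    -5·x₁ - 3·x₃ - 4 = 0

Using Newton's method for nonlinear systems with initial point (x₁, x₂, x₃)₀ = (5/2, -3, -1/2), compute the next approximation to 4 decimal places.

At (5/2, -3, -1/2): F = (-38.2500, 16.0000, -15.0000).
Jacobian J = [[0, -6·x₂ - 5·x₃, -5·x₂ + 2·x₃], [-x₂ + 1, -x₁ + 2·x₃, 2·x₂], [-5, 0, -3]].
At the point, J = [[0.0000, 20.5000, 14.0000], [4.0000, -3.5000, -6.0000], [-5.0000, 0.0000, -3.0000]] (det J = 616.0000).
Solving J·Δ = −F gives Δ = (-2.7474, 2.1534, -0.4211).
Then the next iterate is (x₁, x₂, x₃)₁ = (-0.2474, -0.8466, -0.9211).

(-0.2474, -0.8466, -0.9211)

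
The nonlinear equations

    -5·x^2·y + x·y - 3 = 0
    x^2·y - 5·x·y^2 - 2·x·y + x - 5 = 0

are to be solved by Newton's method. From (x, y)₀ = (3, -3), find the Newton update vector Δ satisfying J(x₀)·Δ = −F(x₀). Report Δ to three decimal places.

At (3, -3): F = (123.000, -146.000).
Jacobian J = [[-10·x·y + y, -5·x^2 + x], [2·x·y - 5·y^2 - 2·y + 1, x^2 - 10·x·y - 2·x]].
At the point, J = [[87.000, -42.000], [-56.000, 93.000]] (det J = 5739.000).
Solving J·Δ = −F gives Δ = (-0.925, 1.013).

(-0.925, 1.013)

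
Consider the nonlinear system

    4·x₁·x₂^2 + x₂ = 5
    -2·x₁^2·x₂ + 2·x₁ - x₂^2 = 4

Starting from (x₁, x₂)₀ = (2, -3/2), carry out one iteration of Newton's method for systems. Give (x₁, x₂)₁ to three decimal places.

At (2, -3/2): F = (11.500, 9.750).
Jacobian J = [[4·x₂^2, 8·x₁·x₂ + 1], [-4·x₁·x₂ + 2, -2·x₁^2 - 2·x₂]].
At the point, J = [[9.000, -23.000], [14.000, -5.000]] (det J = 277.000).
Solving J·Δ = −F gives Δ = (-0.602, 0.264).
Then the next iterate is (x₁, x₂)₁ = (1.398, -1.236).

(1.398, -1.236)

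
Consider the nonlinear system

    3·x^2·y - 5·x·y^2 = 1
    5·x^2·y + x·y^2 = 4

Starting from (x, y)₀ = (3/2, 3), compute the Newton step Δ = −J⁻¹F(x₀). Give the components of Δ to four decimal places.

At (3/2, 3): F = (-48.2500, 43.2500).
Jacobian J = [[6·x·y - 5·y^2, 3·x^2 - 10·x·y], [10·x·y + y^2, 5·x^2 + 2·x·y]].
At the point, J = [[-18.0000, -38.2500], [54.0000, 20.2500]] (det J = 1701.0000).
Solving J·Δ = −F gives Δ = (-0.3981, -1.0741).

(-0.3981, -1.0741)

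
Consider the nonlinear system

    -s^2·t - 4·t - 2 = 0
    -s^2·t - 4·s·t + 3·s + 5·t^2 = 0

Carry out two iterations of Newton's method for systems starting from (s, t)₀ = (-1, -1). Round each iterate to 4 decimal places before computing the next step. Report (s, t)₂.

(-0.2346, -0.4972)

At (-1, -1): F = (3.0000, -1.0000).
Jacobian J = [[-2·s·t, -s^2 - 4], [-2·s·t - 4·t + 3, -s^2 - 4·s + 10·t]].
At the point, J = [[-2.0000, -5.0000], [5.0000, -7.0000]] (det J = 39.0000).
Solving J·Δ = −F gives Δ = (0.6667, 0.3333).
Then the next iterate is (s, t)₁ = (-0.3333, -0.6667).
Round to (-0.3333, -0.6667) and repeat: F = (0.740863, 0.407763), J = [[-0.444422, -4.111089], [5.222378, -5.444889]].
Δ = (0.0987, 0.1695), so (s, t)₂ = (-0.2346, -0.4972).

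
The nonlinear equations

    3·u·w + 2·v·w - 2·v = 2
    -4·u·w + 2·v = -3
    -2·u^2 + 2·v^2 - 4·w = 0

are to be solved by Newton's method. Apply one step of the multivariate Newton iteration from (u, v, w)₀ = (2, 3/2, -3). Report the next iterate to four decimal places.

At (2, 3/2, -3): F = (-32.0000, 30.0000, 8.5000).
Jacobian J = [[3·w, 2·w - 2, 3·u + 2·v], [-4·w, 2, -4·u], [-4·u, 4·v, -4]].
At the point, J = [[-9.0000, -8.0000, 9.0000], [12.0000, 2.0000, -8.0000], [-8.0000, 6.0000, -4.0000]] (det J = -464.0000).
Solving J·Δ = −F gives Δ = (-0.4935, -0.0819, 2.9892).
Then the next iterate is (u, v, w)₁ = (1.5065, 1.4181, -0.0108).

(1.5065, 1.4181, -0.0108)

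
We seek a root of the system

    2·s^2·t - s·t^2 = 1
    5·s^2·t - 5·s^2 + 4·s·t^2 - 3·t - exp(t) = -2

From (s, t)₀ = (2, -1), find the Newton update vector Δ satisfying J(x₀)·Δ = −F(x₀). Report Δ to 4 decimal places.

(-0.7541, 0.3511)

At (2, -1): F = (-11.0000, -27.367879).
Jacobian J = [[4·s·t - t^2, 2·s^2 - 2·s·t], [10·s·t - 10·s + 4·t^2, 5·s^2 + 8·s·t - exp(t) - 3]].
At the point, J = [[-9.0000, 12.0000], [-36.0000, 0.632121]] (det J = 426.310915).
Solving J·Δ = −F gives Δ = (-0.7541, 0.3511).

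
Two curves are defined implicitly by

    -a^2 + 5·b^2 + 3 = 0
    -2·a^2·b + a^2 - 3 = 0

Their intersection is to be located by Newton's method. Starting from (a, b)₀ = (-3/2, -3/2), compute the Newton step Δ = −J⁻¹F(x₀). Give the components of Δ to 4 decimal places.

(0.1860, 0.8372)

At (-3/2, -3/2): F = (12.0000, 6.0000).
Jacobian J = [[-2·a, 10·b], [-4·a·b + 2·a, -2·a^2]].
At the point, J = [[3.0000, -15.0000], [-12.0000, -4.5000]] (det J = -193.5000).
Solving J·Δ = −F gives Δ = (0.1860, 0.8372).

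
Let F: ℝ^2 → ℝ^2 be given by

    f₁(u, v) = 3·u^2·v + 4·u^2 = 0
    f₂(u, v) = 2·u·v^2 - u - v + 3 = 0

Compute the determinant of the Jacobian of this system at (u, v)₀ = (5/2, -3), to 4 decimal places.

J = [[6·u·v + 8·u, 3·u^2], [2·v^2 - 1, 4·u·v - 1]].
At the point, J = [[-25.0000, 18.7500], [17.0000, -31.0000]].
det J = 456.2500.

456.2500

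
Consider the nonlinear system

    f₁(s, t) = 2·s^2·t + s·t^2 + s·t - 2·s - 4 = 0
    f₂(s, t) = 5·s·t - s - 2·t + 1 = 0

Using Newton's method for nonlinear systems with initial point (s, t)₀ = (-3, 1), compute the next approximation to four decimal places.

(-2.2798, 0.4048)

At (-3, 1): F = (14.0000, -13.0000).
Jacobian J = [[4·s·t + t^2 + t - 2, 2·s^2 + 2·s·t + s], [5·t - 1, 5·s - 2]].
At the point, J = [[-12.0000, 9.0000], [4.0000, -17.0000]] (det J = 168.0000).
Solving J·Δ = −F gives Δ = (0.7202, -0.5952).
Then the next iterate is (s, t)₁ = (-2.2798, 0.4048).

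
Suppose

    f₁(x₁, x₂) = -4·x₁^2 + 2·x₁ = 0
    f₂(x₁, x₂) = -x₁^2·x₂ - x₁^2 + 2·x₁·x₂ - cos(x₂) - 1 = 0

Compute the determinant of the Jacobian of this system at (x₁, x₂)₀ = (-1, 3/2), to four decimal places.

-20.0251

J = [[-8·x₁ + 2, 0], [-2·x₁·x₂ - 2·x₁ + 2·x₂, -x₁^2 + 2·x₁ + sin(x₂)]].
At the point, J = [[10.0000, 0.0000], [8.0000, -2.002505]].
det J = -20.0251.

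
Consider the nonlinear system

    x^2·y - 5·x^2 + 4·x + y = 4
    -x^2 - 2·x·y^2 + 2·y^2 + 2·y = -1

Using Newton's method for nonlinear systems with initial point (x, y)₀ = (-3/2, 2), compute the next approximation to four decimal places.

At (-3/2, 2): F = (-14.7500, 22.7500).
Jacobian J = [[2·x·y - 10·x + 4, x^2 + 1], [-2·x - 2·y^2, -4·x·y + 4·y + 2]].
At the point, J = [[13.0000, 3.2500], [-5.0000, 22.0000]] (det J = 302.2500).
Solving J·Δ = −F gives Δ = (1.3182, -0.7345).
Then the next iterate is (x, y)₁ = (-0.1818, 1.2655).

(-0.1818, 1.2655)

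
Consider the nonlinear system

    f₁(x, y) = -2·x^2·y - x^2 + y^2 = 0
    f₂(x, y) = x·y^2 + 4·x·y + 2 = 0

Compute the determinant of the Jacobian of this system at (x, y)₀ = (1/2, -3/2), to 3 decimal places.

-12.125

J = [[-4·x·y - 2·x, -2·x^2 + 2·y], [y^2 + 4·y, 2·x·y + 4·x]].
At the point, J = [[2.000, -3.500], [-3.750, 0.500]].
det J = -12.125.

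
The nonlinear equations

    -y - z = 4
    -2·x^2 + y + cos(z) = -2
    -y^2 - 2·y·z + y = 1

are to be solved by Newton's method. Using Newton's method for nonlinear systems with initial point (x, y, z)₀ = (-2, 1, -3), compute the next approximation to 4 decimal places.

(-1.0779, -0.2857, -3.7143)

At (-2, 1, -3): F = (-2.0000, -5.989992, 5.0000).
Jacobian J = [[0, -1, -1], [-4·x, 1, -sin(z)], [0, -2·y - 2·z + 1, -2·y]].
At the point, J = [[0.0000, -1.0000, -1.0000], [8.0000, 1.0000, 0.141120], [0.0000, 5.0000, -2.0000]] (det J = -56.0000).
Solving J·Δ = −F gives Δ = (0.9221, -1.2857, -0.7143).
Then the next iterate is (x, y, z)₁ = (-1.0779, -0.2857, -3.7143).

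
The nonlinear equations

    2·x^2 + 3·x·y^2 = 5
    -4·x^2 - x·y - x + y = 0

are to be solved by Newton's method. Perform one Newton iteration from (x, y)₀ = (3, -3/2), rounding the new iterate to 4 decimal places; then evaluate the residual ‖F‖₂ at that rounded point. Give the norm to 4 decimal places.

At (3, -3/2): F = (33.2500, -36.0000).
Jacobian J = [[4·x + 3·y^2, 6·x·y], [-8·x - y - 1, -x + 1]].
At the point, J = [[18.7500, -27.0000], [-23.5000, -2.0000]] (det J = -672.0000).
Solving J·Δ = −F gives Δ = (-1.5454, 0.1583).
Then the next iterate is (x, y)₁ = (1.4546, -1.3417).
Re-evaluating at (1.4546, -1.3417): F = (7.087256, -9.308108), so ‖F‖₂ = 11.6991.

11.6991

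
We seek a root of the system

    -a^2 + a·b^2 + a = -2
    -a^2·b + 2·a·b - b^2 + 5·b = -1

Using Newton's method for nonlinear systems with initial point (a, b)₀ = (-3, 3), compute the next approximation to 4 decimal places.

(-2.4773, 1.4091)

At (-3, 3): F = (-37.0000, -38.0000).
Jacobian J = [[-2·a + b^2 + 1, 2·a·b], [-2·a·b + 2·b, -a^2 + 2·a - 2·b + 5]].
At the point, J = [[16.0000, -18.0000], [24.0000, -16.0000]] (det J = 176.0000).
Solving J·Δ = −F gives Δ = (0.5227, -1.5909).
Then the next iterate is (a, b)₁ = (-2.4773, 1.4091).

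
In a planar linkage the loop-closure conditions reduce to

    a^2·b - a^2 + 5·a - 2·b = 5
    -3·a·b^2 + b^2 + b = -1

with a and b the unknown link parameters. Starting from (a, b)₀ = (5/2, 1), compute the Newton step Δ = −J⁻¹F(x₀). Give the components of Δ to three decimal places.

(-0.992, -0.127)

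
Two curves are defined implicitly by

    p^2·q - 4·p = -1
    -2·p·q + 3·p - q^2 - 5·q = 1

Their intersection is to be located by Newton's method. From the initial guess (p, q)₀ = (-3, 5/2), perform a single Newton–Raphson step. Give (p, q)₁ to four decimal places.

(-2.8059, -1.0346)

At (-3, 5/2): F = (35.5000, -13.7500).
Jacobian J = [[2·p·q - 4, p^2], [-2·q + 3, -2·p - 2·q - 5]].
At the point, J = [[-19.0000, 9.0000], [-2.0000, -4.0000]] (det J = 94.0000).
Solving J·Δ = −F gives Δ = (0.1941, -3.5346).
Then the next iterate is (p, q)₁ = (-2.8059, -1.0346).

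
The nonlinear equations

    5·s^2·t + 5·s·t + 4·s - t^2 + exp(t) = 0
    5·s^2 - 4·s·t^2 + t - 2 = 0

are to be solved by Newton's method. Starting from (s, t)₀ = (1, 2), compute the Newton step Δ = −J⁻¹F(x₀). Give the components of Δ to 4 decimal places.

(-0.6134, -0.4880)

At (1, 2): F = (27.389056, -11.0000).
Jacobian J = [[10·s·t + 5·t + 4, 5·s^2 + 5·s - 2·t + exp(t)], [10·s - 4·t^2, -8·s·t + 1]].
At the point, J = [[34.0000, 13.389056], [-6.0000, -15.0000]] (det J = -429.665663).
Solving J·Δ = −F gives Δ = (-0.6134, -0.4880).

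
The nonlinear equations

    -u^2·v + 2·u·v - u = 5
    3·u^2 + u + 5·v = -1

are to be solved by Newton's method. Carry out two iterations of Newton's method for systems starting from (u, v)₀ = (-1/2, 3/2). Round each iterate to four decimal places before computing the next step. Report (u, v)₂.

(-2.1754, 3.0551)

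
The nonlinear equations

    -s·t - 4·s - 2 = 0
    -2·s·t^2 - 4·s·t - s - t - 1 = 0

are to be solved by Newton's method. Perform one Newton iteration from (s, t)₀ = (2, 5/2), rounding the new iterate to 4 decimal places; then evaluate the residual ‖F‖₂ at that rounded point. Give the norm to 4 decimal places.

At (2, 5/2): F = (-15.0000, -50.5000).
Jacobian J = [[-t - 4, -s], [-2·t^2 - 4·t - 1, -4·s·t - 4·s - 1]].
At the point, J = [[-6.5000, -2.0000], [-23.5000, -29.0000]] (det J = 141.5000).
Solving J·Δ = −F gives Δ = (-2.3604, 0.1714).
Then the next iterate is (s, t)₁ = (-0.3604, 2.6714).
Re-evaluating at (-0.3604, 2.6714): F = (0.404373, 5.683991), so ‖F‖₂ = 5.6984.

5.6984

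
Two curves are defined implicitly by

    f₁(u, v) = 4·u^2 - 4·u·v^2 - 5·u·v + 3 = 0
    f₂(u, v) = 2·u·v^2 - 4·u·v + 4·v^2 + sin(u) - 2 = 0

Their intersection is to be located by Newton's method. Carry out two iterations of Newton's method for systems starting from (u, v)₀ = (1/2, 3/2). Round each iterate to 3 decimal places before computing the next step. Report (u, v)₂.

At (1/2, 3/2): F = (-4.250, 6.72943).
Jacobian J = [[8·u - 4·v^2 - 5·v, -8·u·v - 5·u], [2·v^2 - 4·v + cos(u), 4·u·v - 4·u + 8·v]].
At the point, J = [[-12.500, -8.500], [-0.62242, 13.000]] (det J = -167.79055).
Solving J·Δ = −F gives Δ = (0.012, -0.517).
Then the next iterate is (u, v)₁ = (0.512, 0.983).
Round to (0.512, 0.983) and repeat: F = (-0.44686, 1.33137), J = [[-4.68416, -6.58637], [-1.12766, 7.82918]].
Δ = (0.120, -0.153), so (u, v)₂ = (0.632, 0.830).

(0.632, 0.830)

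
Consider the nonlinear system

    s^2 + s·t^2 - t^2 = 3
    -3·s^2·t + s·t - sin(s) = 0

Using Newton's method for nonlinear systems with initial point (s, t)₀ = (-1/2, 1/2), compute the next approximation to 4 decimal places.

(-1.9070, -0.8798)

At (-1/2, 1/2): F = (-3.1250, -0.145574).
Jacobian J = [[2·s + t^2, 2·s·t - 2·t], [-6·s·t + t - cos(s), -3·s^2 + s]].
At the point, J = [[-0.7500, -1.5000], [1.122417, -1.2500]] (det J = 2.621126).
Solving J·Δ = −F gives Δ = (-1.4070, -1.3798).
Then the next iterate is (s, t)₁ = (-1.9070, -0.8798).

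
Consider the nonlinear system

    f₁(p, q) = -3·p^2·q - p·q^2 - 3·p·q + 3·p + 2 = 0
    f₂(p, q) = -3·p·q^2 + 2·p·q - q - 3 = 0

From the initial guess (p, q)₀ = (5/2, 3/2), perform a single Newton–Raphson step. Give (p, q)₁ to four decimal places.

At (5/2, 3/2): F = (-35.5000, -13.8750).
Jacobian J = [[-6·p·q - q^2 - 3·q + 3, -3·p^2 - 2·p·q - 3·p], [-3·q^2 + 2·q, -6·p·q + 2·p - 1]].
At the point, J = [[-26.2500, -33.7500], [-3.7500, -18.5000]] (det J = 359.0625).
Solving J·Δ = −F gives Δ = (-0.5249, -0.6436).
Then the next iterate is (p, q)₁ = (1.9751, 0.8564).

(1.9751, 0.8564)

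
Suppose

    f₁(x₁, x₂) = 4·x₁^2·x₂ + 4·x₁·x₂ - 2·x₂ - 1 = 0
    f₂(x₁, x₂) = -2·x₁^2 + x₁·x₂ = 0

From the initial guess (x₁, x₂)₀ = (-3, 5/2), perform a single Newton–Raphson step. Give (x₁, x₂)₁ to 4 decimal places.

(-0.6391, 5.4112)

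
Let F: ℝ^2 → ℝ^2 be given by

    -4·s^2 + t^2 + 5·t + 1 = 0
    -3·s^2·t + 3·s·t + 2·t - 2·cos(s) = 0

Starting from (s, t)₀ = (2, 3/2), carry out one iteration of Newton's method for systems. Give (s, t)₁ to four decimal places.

(1.6041, 1.3644)

At (2, 3/2): F = (-5.2500, -5.167706).
Jacobian J = [[-8·s, 2·t + 5], [-6·s·t + 3·t + 2·sin(s), -3·s^2 + 3·s + 2]].
At the point, J = [[-16.0000, 8.0000], [-11.681405, -4.0000]] (det J = 157.451241).
Solving J·Δ = −F gives Δ = (-0.3959, -0.1356).
Then the next iterate is (s, t)₁ = (1.6041, 1.3644).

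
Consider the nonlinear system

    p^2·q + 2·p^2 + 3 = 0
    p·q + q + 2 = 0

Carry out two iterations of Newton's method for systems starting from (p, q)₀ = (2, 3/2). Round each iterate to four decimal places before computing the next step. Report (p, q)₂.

At (2, 3/2): F = (17.0000, 6.5000).
Jacobian J = [[2·p·q + 4·p, p^2], [q, p + 1]].
At the point, J = [[14.0000, 4.0000], [1.5000, 3.0000]] (det J = 36.0000).
Solving J·Δ = −F gives Δ = (-0.6944, -1.8194).
Then the next iterate is (p, q)₁ = (1.3056, -0.3194).
Round to (1.3056, -0.3194) and repeat: F = (5.864736, 1.263591), J = [[4.388383, 1.704591], [-0.3194, 2.3056]].
Δ = (-1.0662, -0.6958), so (p, q)₂ = (0.2394, -1.0152).

(0.2394, -1.0152)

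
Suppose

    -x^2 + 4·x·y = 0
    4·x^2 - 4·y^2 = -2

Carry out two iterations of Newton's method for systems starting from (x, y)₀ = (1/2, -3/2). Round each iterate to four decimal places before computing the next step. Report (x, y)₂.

(0.0489, -0.7158)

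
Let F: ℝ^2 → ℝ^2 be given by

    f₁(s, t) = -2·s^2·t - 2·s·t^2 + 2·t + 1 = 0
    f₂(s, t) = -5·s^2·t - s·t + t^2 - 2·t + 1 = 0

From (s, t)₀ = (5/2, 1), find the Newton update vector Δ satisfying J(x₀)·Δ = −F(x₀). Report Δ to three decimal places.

At (5/2, 1): F = (-14.500, -33.750).
Jacobian J = [[-4·s·t - 2·t^2, -2·s^2 - 4·s·t + 2], [-10·s·t - t, -5·s^2 - s + 2·t - 2]].
At the point, J = [[-12.000, -20.500], [-26.000, -33.750]] (det J = -128.000).
Solving J·Δ = −F gives Δ = (-1.582, 0.219).

(-1.582, 0.219)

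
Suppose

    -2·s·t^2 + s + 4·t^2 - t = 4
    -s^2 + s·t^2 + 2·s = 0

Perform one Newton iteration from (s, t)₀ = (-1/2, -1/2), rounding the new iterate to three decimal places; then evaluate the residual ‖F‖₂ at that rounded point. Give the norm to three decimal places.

At (-1/2, -1/2): F = (-2.750, -1.375).
Jacobian J = [[-2·t^2 + 1, -4·s·t + 8·t - 1], [-2·s + t^2 + 2, 2·s·t]].
At the point, J = [[0.500, -6.000], [3.250, 0.500]] (det J = 19.750).
Solving J·Δ = −F gives Δ = (0.487, -0.418).
Then the next iterate is (s, t)₁ = (-0.013, -0.918).
Re-evaluating at (-0.013, -0.918): F = (0.29781, -0.03712), so ‖F‖₂ = 0.300.

0.300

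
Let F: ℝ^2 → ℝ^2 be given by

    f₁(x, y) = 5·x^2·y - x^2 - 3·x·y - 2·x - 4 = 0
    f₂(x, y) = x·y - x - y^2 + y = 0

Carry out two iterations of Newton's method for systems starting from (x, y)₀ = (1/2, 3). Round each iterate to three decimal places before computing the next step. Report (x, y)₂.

(1.886, 2.010)

At (1/2, 3): F = (-6.000, -5.000).
Jacobian J = [[10·x·y - 2·x - 3·y - 2, 5·x^2 - 3·x], [y - 1, x - 2·y + 1]].
At the point, J = [[3.000, -0.250], [2.000, -4.500]] (det J = -13.000).
Solving J·Δ = −F gives Δ = (1.981, -0.231).
Then the next iterate is (x, y)₁ = (2.481, 2.769).
Round to (2.481, 2.769) and repeat: F = (49.49395, -0.50947), J = [[53.42989, 23.33380], [1.769, -2.057]].
Δ = (-0.595, -0.759), so (x, y)₂ = (1.886, 2.010).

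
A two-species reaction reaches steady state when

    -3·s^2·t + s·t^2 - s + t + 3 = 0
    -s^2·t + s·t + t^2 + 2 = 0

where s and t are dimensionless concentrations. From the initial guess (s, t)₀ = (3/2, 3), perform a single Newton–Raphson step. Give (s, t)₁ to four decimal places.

At (3/2, 3): F = (-2.2500, 8.7500).
Jacobian J = [[-6·s·t + t^2 - 1, -3·s^2 + 2·s·t + 1], [-2·s·t + t, -s^2 + s + 2·t]].
At the point, J = [[-19.0000, 3.2500], [-6.0000, 5.2500]] (det J = -80.2500).
Solving J·Δ = −F gives Δ = (-0.5016, -2.2399).
Then the next iterate is (s, t)₁ = (0.9984, 0.7601).

(0.9984, 0.7601)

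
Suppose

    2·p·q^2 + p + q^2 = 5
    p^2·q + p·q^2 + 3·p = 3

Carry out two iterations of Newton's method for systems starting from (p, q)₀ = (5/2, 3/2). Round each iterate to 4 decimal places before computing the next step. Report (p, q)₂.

At (5/2, 3/2): F = (11.0000, 19.5000).
Jacobian J = [[2·q^2 + 1, 4·p·q + 2·q], [2·p·q + q^2 + 3, p^2 + 2·p·q]].
At the point, J = [[5.5000, 18.0000], [12.7500, 13.7500]] (det J = -153.8750).
Solving J·Δ = −F gives Δ = (-1.2981, -0.2145).
Then the next iterate is (p, q)₁ = (1.2019, 1.2855).
Round to (1.2019, 1.2855) and repeat: F = (1.826714, 4.448839), J = [[4.305021, 8.751170], [7.742595, 4.534649]].
Δ = (-0.6354, 0.1038), so (p, q)₂ = (0.5665, 1.3893).

(0.5665, 1.3893)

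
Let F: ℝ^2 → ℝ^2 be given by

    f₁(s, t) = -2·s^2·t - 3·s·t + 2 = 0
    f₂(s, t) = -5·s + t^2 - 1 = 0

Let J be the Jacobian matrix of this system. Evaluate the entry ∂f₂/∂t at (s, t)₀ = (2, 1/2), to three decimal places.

1.000

∂f₂/∂t = 2·t.
At (2, 1/2) this is 1.000.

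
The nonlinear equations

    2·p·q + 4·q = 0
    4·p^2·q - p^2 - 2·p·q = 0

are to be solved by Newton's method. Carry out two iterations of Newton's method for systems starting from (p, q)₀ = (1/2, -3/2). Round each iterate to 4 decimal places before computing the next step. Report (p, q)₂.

(0.2323, -0.0032)

At (1/2, -3/2): F = (-7.5000, -0.2500).
Jacobian J = [[2·q, 2·p + 4], [8·p·q - 2·p - 2·q, 4·p^2 - 2·p]].
At the point, J = [[-3.0000, 5.0000], [-4.0000, 0.0000]] (det J = 20.0000).
Solving J·Δ = −F gives Δ = (-0.0625, 1.4625).
Then the next iterate is (p, q)₁ = (0.4375, -0.0375).
Round to (0.4375, -0.0375) and repeat: F = (-0.182812, -0.187305), J = [[-0.0750, 4.8750], [-0.931250, -0.109375]].
Δ = (-0.2052, 0.0343), so (p, q)₂ = (0.2323, -0.0032).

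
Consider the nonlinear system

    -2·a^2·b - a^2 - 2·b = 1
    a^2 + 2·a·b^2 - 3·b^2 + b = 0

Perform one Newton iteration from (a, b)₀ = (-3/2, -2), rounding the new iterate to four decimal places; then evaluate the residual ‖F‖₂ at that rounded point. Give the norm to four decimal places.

At (-3/2, -2): F = (9.7500, -23.7500).
Jacobian J = [[-4·a·b - 2·a, -2·a^2 - 2], [2·a + 2·b^2, 4·a·b - 6·b + 1]].
At the point, J = [[-9.0000, -6.5000], [5.0000, 25.0000]] (det J = -192.5000).
Solving J·Δ = −F gives Δ = (0.4643, 0.8571).
Then the next iterate is (a, b)₁ = (-1.0357, -1.1429).
Re-evaluating at (-1.0357, -1.1429): F = (2.665045, -6.694592), so ‖F‖₂ = 7.2056.

7.2056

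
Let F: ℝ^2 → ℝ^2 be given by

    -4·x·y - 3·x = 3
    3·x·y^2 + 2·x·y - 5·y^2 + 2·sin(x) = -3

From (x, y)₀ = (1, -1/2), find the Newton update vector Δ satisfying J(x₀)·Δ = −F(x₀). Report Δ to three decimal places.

At (1, -1/2): F = (-4.000, 3.18294).
Jacobian J = [[-4·y - 3, -4·x], [3·y^2 + 2·y + 2·cos(x), 6·x·y + 2·x - 10·y]].
At the point, J = [[-1.000, -4.000], [0.83060, 4.000]] (det J = -0.67758).
Solving J·Δ = −F gives Δ = (-4.823, 0.206).

(-4.823, 0.206)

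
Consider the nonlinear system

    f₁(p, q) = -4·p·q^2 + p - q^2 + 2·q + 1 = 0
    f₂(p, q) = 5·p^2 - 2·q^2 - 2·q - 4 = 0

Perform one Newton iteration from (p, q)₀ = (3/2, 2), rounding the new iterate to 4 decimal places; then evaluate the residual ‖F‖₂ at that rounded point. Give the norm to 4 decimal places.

At (3/2, 2): F = (-21.5000, -4.7500).
Jacobian J = [[-4·q^2 + 1, -8·p·q - 2·q + 2], [10·p, -4·q - 2]].
At the point, J = [[-15.0000, -26.0000], [15.0000, -10.0000]] (det J = 540.0000).
Solving J·Δ = −F gives Δ = (-0.1694, -0.7292).
Then the next iterate is (p, q)₁ = (1.3306, 1.2708).
Re-evaluating at (1.3306, 1.2708): F = (-5.338050, -0.918983), so ‖F‖₂ = 5.4166.

5.4166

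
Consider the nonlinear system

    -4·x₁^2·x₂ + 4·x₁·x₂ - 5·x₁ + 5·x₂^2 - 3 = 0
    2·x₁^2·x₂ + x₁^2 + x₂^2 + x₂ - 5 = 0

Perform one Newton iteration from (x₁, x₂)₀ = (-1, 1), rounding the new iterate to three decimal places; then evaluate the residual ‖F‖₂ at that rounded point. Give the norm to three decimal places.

0.192

At (-1, 1): F = (-1.000, 0.000).
Jacobian J = [[-8·x₁·x₂ + 4·x₂ - 5, -4·x₁^2 + 4·x₁ + 10·x₂], [4·x₁·x₂ + 2·x₁, 2·x₁^2 + 2·x₂ + 1]].
At the point, J = [[7.000, 2.000], [-6.000, 5.000]] (det J = 47.000).
Solving J·Δ = −F gives Δ = (0.106, 0.128).
Then the next iterate is (x₁, x₂)₁ = (-0.894, 1.128).
Re-evaluating at (-0.894, 1.128): F = (0.19204, 0.00270), so ‖F‖₂ = 0.192.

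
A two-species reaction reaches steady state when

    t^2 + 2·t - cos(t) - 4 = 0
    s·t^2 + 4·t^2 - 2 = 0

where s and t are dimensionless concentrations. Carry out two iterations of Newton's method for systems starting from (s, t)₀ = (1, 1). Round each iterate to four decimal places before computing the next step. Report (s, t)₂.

(-2.8884, 1.2961)

At (1, 1): F = (-1.540302, 3.0000).
Jacobian J = [[0, 2·t + sin(t) + 2], [t^2, 2·s·t + 8·t]].
At the point, J = [[0.0000, 4.841471], [1.0000, 10.0000]] (det J = -4.841471).
Solving J·Δ = −F gives Δ = (-6.1815, 0.3181).
Then the next iterate is (s, t)₁ = (-5.1815, 1.3181).
Round to (-5.1815, 1.3181) and repeat: F = (0.123572, -4.052723), J = [[0.0000, 5.604442], [1.737388, -3.114670]].
Δ = (2.2931, -0.0220), so (s, t)₂ = (-2.8884, 1.2961).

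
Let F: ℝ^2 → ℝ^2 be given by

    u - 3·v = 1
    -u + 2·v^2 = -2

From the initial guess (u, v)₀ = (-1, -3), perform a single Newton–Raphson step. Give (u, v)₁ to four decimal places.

At (-1, -3): F = (7.0000, 21.0000).
Jacobian J = [[1, -3], [-1, 4·v]].
At the point, J = [[1.0000, -3.0000], [-1.0000, -12.0000]] (det J = -15.0000).
Solving J·Δ = −F gives Δ = (-1.4000, 1.8667).
Then the next iterate is (u, v)₁ = (-2.4000, -1.1333).

(-2.4000, -1.1333)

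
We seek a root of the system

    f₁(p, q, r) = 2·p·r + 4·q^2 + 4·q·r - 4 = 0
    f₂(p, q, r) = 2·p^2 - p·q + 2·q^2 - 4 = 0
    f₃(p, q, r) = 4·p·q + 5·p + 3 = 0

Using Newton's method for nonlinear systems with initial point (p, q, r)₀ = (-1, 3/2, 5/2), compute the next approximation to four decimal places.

(-0.2727, 1.5000, -2.1591)

At (-1, 3/2, 5/2): F = (15.0000, 4.0000, -8.0000).
Jacobian J = [[2·r, 8·q + 4·r, 2·p + 4·q], [4·p - q, -p + 4·q, 0], [4·q + 5, 4·p, 0]].
At the point, J = [[5.0000, 22.0000, 4.0000], [-5.5000, 7.0000, 0.0000], [11.0000, -4.0000, 0.0000]] (det J = -220.0000).
Solving J·Δ = −F gives Δ = (0.7273, 0.0000, -4.6591).
Then the next iterate is (p, q, r)₁ = (-0.2727, 1.5000, -2.1591).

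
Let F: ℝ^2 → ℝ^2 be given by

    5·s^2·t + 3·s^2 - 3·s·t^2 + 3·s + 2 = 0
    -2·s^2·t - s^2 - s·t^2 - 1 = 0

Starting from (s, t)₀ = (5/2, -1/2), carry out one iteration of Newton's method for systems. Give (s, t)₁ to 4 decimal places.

(1.3223, -0.6331)

At (5/2, -1/2): F = (10.7500, -1.6250).
Jacobian J = [[10·s·t + 6·s - 3·t^2 + 3, 5·s^2 - 6·s·t], [-4·s·t - 2·s - t^2, -2·s^2 - 2·s·t]].
At the point, J = [[4.7500, 38.7500], [-0.2500, -10.0000]] (det J = -37.8125).
Solving J·Δ = −F gives Δ = (-1.1777, -0.1331).
Then the next iterate is (s, t)₁ = (1.3223, -0.6331).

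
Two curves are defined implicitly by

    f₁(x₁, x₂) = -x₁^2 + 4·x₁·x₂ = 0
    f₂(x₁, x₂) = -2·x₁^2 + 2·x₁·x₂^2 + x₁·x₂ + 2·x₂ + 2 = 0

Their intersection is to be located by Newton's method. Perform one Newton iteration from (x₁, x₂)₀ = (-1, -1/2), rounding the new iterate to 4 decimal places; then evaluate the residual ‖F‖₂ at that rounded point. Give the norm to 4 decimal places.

0.1523

At (-1, -1/2): F = (1.0000, -1.0000).
Jacobian J = [[-2·x₁ + 4·x₂, 4·x₁], [-4·x₁ + 2·x₂^2 + x₂, 4·x₁·x₂ + x₁ + 2]].
At the point, J = [[0.0000, -4.0000], [4.0000, 3.0000]] (det J = 16.0000).
Solving J·Δ = −F gives Δ = (0.0625, 0.2500).
Then the next iterate is (x₁, x₂)₁ = (-0.9375, -0.2500).
Re-evaluating at (-0.9375, -0.2500): F = (0.058594, -0.140625), so ‖F‖₂ = 0.1523.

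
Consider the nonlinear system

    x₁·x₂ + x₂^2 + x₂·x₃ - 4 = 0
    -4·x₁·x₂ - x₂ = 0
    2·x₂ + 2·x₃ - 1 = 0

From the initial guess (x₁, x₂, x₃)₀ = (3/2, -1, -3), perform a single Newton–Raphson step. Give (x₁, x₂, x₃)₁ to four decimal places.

At (3/2, -1, -3): F = (-1.5000, 7.0000, -9.0000).
Jacobian J = [[x₂, x₁ + 2·x₂ + x₃, x₂], [-4·x₂, -4·x₁ - 1, 0], [0, 2, 2]].
At the point, J = [[-1.0000, -3.5000, -1.0000], [4.0000, -7.0000, 0.0000], [0.0000, 2.0000, 2.0000]] (det J = 34.0000).
Solving J·Δ = −F gives Δ = (-3.5000, -1.0000, 5.5000).
Then the next iterate is (x₁, x₂, x₃)₁ = (-2.0000, -2.0000, 2.5000).

(-2.0000, -2.0000, 2.5000)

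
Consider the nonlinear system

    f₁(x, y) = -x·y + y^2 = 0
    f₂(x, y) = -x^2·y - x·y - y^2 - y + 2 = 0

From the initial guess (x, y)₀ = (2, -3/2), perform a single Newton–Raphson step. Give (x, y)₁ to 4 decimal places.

(1.0397, -0.7381)

At (2, -3/2): F = (5.2500, 10.2500).
Jacobian J = [[-y, -x + 2·y], [-2·x·y - y, -x^2 - x - 2·y - 1]].
At the point, J = [[1.5000, -5.0000], [7.5000, -4.0000]] (det J = 31.5000).
Solving J·Δ = −F gives Δ = (-0.9603, 0.7619).
Then the next iterate is (x, y)₁ = (1.0397, -0.7381).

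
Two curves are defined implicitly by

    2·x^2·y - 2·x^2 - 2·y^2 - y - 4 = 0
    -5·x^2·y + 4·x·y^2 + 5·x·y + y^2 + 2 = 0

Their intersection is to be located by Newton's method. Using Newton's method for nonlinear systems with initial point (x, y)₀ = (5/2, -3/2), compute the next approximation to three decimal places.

At (5/2, -3/2): F = (-38.250, 54.875).
Jacobian J = [[4·x·y - 4·x, 2·x^2 - 4·y - 1], [-10·x·y + 4·y^2 + 5·y, -5·x^2 + 8·x·y + 5·x + 2·y]].
At the point, J = [[-25.000, 17.500], [39.000, -51.750]] (det J = 611.250).
Solving J·Δ = −F gives Δ = (-1.667, -0.196).
Then the next iterate is (x, y)₁ = (0.833, -1.696).

(0.833, -1.696)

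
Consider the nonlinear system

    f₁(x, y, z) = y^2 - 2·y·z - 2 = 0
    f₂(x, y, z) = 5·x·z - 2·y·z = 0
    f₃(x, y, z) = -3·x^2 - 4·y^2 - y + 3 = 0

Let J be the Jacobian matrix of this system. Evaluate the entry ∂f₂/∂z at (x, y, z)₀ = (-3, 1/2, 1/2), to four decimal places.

-16.0000

∂f₂/∂z = 5·x - 2·y.
At (-3, 1/2, 1/2) this is -16.0000.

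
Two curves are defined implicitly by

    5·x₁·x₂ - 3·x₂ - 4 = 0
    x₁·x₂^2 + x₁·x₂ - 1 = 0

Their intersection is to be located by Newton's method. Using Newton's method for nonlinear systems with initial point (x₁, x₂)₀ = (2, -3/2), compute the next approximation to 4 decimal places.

(-0.2020, -1.7879)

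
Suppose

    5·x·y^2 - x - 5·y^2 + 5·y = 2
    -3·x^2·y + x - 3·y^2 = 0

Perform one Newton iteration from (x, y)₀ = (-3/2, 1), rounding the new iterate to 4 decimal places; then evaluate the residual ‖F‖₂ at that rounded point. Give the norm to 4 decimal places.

4.2237

At (-3/2, 1): F = (-8.0000, -11.2500).
Jacobian J = [[5·y^2 - 1, 10·x·y - 10·y + 5], [-6·x·y + 1, -3·x^2 - 6·y]].
At the point, J = [[4.0000, -20.0000], [10.0000, -12.7500]] (det J = 149.0000).
Solving J·Δ = −F gives Δ = (0.8255, -0.2349).
Then the next iterate is (x, y)₁ = (-0.6745, 0.7651).
Re-evaluating at (-0.6745, 0.7651): F = (-2.401077, -3.474881), so ‖F‖₂ = 4.2237.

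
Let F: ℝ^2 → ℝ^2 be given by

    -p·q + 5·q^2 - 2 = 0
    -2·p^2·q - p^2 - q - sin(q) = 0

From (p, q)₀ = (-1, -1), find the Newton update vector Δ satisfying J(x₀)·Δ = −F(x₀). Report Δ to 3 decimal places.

At (-1, -1): F = (2.000, 2.84147).
Jacobian J = [[-q, -p + 10·q], [-4·p·q - 2·p, -2·p^2 - cos(q) - 1]].
At the point, J = [[1.000, -9.000], [-2.000, -3.54030]] (det J = -21.54030).
Solving J·Δ = −F gives Δ = (0.859, 0.318).

(0.859, 0.318)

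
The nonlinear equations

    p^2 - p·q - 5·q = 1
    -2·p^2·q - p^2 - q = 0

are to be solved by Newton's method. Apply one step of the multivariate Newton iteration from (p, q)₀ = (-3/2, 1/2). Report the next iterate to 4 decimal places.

(-1.1335, -0.0093)

At (-3/2, 1/2): F = (-0.5000, -5.0000).
Jacobian J = [[2·p - q, -p - 5], [-4·p·q - 2·p, -2·p^2 - 1]].
At the point, J = [[-3.5000, -3.5000], [6.0000, -5.5000]] (det J = 40.2500).
Solving J·Δ = −F gives Δ = (0.3665, -0.5093).
Then the next iterate is (p, q)₁ = (-1.1335, -0.0093).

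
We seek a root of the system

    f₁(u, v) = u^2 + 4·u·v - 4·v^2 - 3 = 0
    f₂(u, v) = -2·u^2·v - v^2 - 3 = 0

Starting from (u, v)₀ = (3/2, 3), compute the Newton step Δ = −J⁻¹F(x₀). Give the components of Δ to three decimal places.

(-0.544, -1.495)

At (3/2, 3): F = (-18.750, -25.500).
Jacobian J = [[2·u + 4·v, 4·u - 8·v], [-4·u·v, -2·u^2 - 2·v]].
At the point, J = [[15.000, -18.000], [-18.000, -10.500]] (det J = -481.500).
Solving J·Δ = −F gives Δ = (-0.544, -1.495).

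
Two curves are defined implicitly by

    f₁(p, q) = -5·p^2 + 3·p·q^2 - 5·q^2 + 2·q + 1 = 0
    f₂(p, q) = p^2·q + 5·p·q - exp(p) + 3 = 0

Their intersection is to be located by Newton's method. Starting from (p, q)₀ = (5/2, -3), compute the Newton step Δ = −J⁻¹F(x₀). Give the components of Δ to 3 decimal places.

At (5/2, -3): F = (-13.750, -65.43249).
Jacobian J = [[-10·p + 3·q^2, 6·p·q - 10·q + 2], [2·p·q + 5·q - exp(p), p^2 + 5·p]].
At the point, J = [[2.000, -13.000], [-42.18249, 18.750]] (det J = -510.87242).
Solving J·Δ = −F gives Δ = (-2.170, -1.391).

(-2.170, -1.391)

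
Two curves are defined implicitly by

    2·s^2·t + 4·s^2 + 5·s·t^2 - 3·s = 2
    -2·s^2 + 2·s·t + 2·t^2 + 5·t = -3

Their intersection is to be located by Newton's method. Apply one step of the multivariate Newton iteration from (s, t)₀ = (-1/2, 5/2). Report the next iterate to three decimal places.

(-0.799, 0.864)

At (-1/2, 5/2): F = (-13.875, 25.000).
Jacobian J = [[4·s·t + 8·s + 5·t^2 - 3, 2·s^2 + 10·s·t], [-4·s + 2·t, 2·s + 4·t + 5]].
At the point, J = [[19.250, -12.000], [7.000, 14.000]] (det J = 353.500).
Solving J·Δ = −F gives Δ = (-0.299, -1.636).
Then the next iterate is (s, t)₁ = (-0.799, 0.864).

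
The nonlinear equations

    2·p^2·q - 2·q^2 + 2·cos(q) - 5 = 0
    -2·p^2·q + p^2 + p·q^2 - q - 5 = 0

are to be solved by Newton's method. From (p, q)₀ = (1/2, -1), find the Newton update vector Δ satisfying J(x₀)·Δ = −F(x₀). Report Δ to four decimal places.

(1.6750, 1.5801)

At (1/2, -1): F = (-6.419395, -2.7500).
Jacobian J = [[4·p·q, 2·p^2 - 4·q - 2·sin(q)], [-4·p·q + 2·p + q^2, -2·p^2 + 2·p·q - 1]].
At the point, J = [[-2.0000, 6.182942], [4.0000, -2.5000]] (det J = -19.731768).
Solving J·Δ = −F gives Δ = (1.6750, 1.5801).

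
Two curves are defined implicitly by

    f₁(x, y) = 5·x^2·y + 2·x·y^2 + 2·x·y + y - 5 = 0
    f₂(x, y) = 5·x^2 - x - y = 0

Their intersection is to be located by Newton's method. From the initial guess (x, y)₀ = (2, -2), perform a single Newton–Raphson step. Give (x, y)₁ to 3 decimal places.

At (2, -2): F = (-39.000, 20.000).
Jacobian J = [[10·x·y + 2·y^2 + 2·y, 5·x^2 + 4·x·y + 2·x + 1], [10·x - 1, -1]].
At the point, J = [[-36.000, 9.000], [19.000, -1.000]] (det J = -135.000).
Solving J·Δ = −F gives Δ = (-1.044, 0.156).
Then the next iterate is (x, y)₁ = (0.956, -1.844).

(0.956, -1.844)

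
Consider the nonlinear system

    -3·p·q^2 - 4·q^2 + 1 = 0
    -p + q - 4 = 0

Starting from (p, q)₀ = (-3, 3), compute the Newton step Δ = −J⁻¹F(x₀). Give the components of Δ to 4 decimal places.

At (-3, 3): F = (46.0000, 2.0000).
Jacobian J = [[-3·q^2, -6·p·q - 8·q], [-1, 1]].
At the point, J = [[-27.0000, 30.0000], [-1.0000, 1.0000]] (det J = 3.0000).
Solving J·Δ = −F gives Δ = (4.6667, 2.6667).

(4.6667, 2.6667)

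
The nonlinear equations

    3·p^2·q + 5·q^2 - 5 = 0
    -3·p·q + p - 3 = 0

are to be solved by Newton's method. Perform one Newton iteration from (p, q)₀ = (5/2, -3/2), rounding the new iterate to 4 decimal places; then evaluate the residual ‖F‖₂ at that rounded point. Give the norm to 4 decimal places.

At (5/2, -3/2): F = (-21.8750, 10.7500).
Jacobian J = [[6·p·q, 3·p^2 + 10·q], [-3·q + 1, -3·p]].
At the point, J = [[-22.5000, 3.7500], [5.5000, -7.5000]] (det J = 148.1250).
Solving J·Δ = −F gives Δ = (-0.8354, 0.8207).
Then the next iterate is (p, q)₁ = (1.6646, -0.6793).
Re-evaluating at (1.6646, -0.6793): F = (-8.339561, 2.056888), so ‖F‖₂ = 8.5895.

8.5895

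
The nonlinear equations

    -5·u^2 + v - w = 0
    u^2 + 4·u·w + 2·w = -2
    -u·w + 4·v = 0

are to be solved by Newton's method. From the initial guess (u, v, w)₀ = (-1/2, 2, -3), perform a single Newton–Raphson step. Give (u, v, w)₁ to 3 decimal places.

At (-1/2, 2, -3): F = (3.750, 2.250, 6.500).
Jacobian J = [[-10·u, 1, -1], [2·u + 4·w, 0, 4·u + 2], [-w, 4, -u]].
At the point, J = [[5.000, 1.000, -1.000], [-13.000, 0.000, 0.000], [3.000, 4.000, 0.500]] (det J = 58.500).
Solving J·Δ = −F gives Δ = (0.173, -2.073, 2.543).
Then the next iterate is (u, v, w)₁ = (-0.327, -0.073, -0.457).

(-0.327, -0.073, -0.457)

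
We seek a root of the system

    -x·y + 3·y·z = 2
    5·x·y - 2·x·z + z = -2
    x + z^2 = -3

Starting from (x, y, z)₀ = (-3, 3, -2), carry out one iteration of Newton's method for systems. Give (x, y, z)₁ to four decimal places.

At (-3, 3, -2): F = (-11.0000, -57.0000, 4.0000).
Jacobian J = [[-y, -x + 3·z, 3·y], [5·y - 2·z, 5·x, -2·x + 1], [1, 0, 2·z]].
At the point, J = [[-3.0000, -3.0000, 9.0000], [19.0000, -15.0000, 7.0000], [1.0000, 0.0000, -4.0000]] (det J = -294.0000).
Solving J·Δ = −F gives Δ = (1.6327, -1.0748, 1.4082).
Then the next iterate is (x, y, z)₁ = (-1.3673, 1.9252, -0.5918).

(-1.3673, 1.9252, -0.5918)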